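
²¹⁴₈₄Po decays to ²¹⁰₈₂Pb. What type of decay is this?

ΔA = 210 − 214 = -4; ΔZ = 82 − 84 = -2.
A drops by 4 and Z drops by 2 — the signature of alpha emission.

alpha decay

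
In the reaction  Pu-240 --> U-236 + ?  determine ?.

alpha particle

Conserve mass number: 240 = 236 + A, so A = 4.
Conserve atomic number: 94 = 92 + Z, so Z = 2.
A = 4 and Z = 2 is He-4 — an alpha particle.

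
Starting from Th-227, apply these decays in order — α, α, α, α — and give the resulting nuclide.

Pb-211

Start: (A, Z) = (227, 90).
After α: (223, 88).
After α: (219, 86).
After α: (215, 84).
After α: (211, 82).
Z = 82 is lead.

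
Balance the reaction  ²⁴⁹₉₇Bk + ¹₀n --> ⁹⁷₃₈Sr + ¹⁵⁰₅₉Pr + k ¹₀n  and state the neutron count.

Conserve mass number: 250 = 97 + 150 + k, so k = 250 − 247 = 3.
Check atomic number: 97 = 38 + 59 + 0 = 97. ✓

3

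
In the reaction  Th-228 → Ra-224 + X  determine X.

alpha particle

Conserve mass number: 228 = 224 + A, so A = 4.
Conserve atomic number: 90 = 88 + Z, so Z = 2.
A = 4 and Z = 2 is He-4 — an alpha particle.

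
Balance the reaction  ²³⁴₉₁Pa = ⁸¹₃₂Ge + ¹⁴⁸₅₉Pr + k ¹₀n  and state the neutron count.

5

Conserve mass number: 234 = 81 + 148 + k, so k = 234 − 229 = 5.
Check atomic number: 91 = 32 + 59 + 0 = 91. ✓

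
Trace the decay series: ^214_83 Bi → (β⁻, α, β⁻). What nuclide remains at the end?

Start: (A, Z) = (214, 83).
After β⁻: (214, 84).
After α: (210, 82).
After β⁻: (210, 83).
Z = 83 is bismuth.

Bi-210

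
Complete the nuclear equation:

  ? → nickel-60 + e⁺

Conserve mass number: A = 60 + 0, so A = 60.
Conserve atomic number: Z = 28 + 1, so Z = 29.
Z = 29 is copper, so the species is copper-60.

Cu-60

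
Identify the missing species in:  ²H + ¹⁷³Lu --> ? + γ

Conserve mass number: 2 + 173 = A + 0, so A = 175.
Conserve atomic number: 1 + 71 = Z + 0, so Z = 72.
Z = 72 is hafnium, so the species is ¹⁷⁵Hf.

Hf-175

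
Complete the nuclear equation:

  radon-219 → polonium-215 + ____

alpha particle

Conserve mass number: 219 = 215 + A, so A = 4.
Conserve atomic number: 86 = 84 + Z, so Z = 2.
A = 4 and Z = 2 is helium-4 — an alpha particle.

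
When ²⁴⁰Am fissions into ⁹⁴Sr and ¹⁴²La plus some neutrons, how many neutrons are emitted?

Conserve mass number: 240 = 94 + 142 + k, so k = 240 − 236 = 4.
Check atomic number: 95 = 38 + 57 + 0 = 95. ✓

4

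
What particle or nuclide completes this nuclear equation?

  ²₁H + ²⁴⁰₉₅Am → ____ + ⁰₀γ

Cm-242

Conserve mass number: 2 + 240 = A + 0, so A = 242.
Conserve atomic number: 1 + 95 = Z + 0, so Z = 96.
Z = 96 is curium, so the species is ²⁴²₉₆Cm.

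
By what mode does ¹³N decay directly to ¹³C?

beta-plus decay or electron capture

ΔA = 13 − 13 = 0; ΔZ = 6 − 7 = -1.
A is unchanged and Z drops by 1 — a proton has become a neutron (β⁺ emission or electron capture).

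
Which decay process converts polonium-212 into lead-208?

ΔA = 208 − 212 = -4; ΔZ = 82 − 84 = -2.
A drops by 4 and Z drops by 2 — the signature of alpha emission.

alpha decay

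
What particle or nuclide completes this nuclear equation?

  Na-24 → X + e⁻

Conserve mass number: 24 = A + 0, so A = 24.
Conserve atomic number: 11 = Z − 1, so Z = 12.
Z = 12 is magnesium, so the species is Mg-24.

Mg-24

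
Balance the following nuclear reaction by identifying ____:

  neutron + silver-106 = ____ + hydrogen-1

Pd-106

Conserve mass number: 1 + 106 = A + 1, so A = 106.
Conserve atomic number: 0 + 47 = Z + 1, so Z = 46.
Z = 46 is palladium, so the species is palladium-106.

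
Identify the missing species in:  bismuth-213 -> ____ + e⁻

Conserve mass number: 213 = A + 0, so A = 213.
Conserve atomic number: 83 = Z − 1, so Z = 84.
Z = 84 is polonium, so the species is polonium-213.

Po-213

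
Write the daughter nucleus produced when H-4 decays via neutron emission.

H-3

Neutron emission: mass number changes by -1, atomic number by +0.
A: 4 − 1 = 3; Z: 1 = 1.
Z = 1 is hydrogen, so the daughter is H-3.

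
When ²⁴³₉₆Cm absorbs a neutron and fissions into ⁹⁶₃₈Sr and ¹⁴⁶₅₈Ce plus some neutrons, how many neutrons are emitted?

2

Conserve mass number: 244 = 96 + 146 + k, so k = 244 − 242 = 2.
Check atomic number: 96 = 38 + 58 + 0 = 96. ✓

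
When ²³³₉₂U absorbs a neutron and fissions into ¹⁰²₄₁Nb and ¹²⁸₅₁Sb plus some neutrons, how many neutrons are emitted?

4

Conserve mass number: 234 = 102 + 128 + k, so k = 234 − 230 = 4.
Check atomic number: 92 = 41 + 51 + 0 = 92. ✓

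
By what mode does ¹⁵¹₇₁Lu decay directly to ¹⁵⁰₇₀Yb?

proton emission

ΔA = 150 − 151 = -1; ΔZ = 70 − 71 = -1.
A drops by 1 and Z drops by 1 — a proton was emitted.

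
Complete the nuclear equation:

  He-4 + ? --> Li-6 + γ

deuteron

Conserve mass number: 4 + A = 6 + 0, so A = 2.
Conserve atomic number: 2 + Z = 3 + 0, so Z = 1.
A = 2 and Z = 1 is H-2 — a deuteron.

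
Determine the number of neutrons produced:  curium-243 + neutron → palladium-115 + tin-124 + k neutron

5

Conserve mass number: 244 = 115 + 124 + k, so k = 244 − 239 = 5.
Check atomic number: 96 = 46 + 50 + 0 = 96. ✓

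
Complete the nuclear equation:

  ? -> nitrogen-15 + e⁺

Conserve mass number: A = 15 + 0, so A = 15.
Conserve atomic number: Z = 7 + 1, so Z = 8.
Z = 8 is oxygen, so the species is oxygen-15.

O-15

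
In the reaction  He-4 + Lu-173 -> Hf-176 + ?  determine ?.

Conserve mass number: 4 + 173 = 176 + A, so A = 1.
Conserve atomic number: 2 + 71 = 72 + Z, so Z = 1.
A = 1 and Z = 1 is H-1 — a proton.

proton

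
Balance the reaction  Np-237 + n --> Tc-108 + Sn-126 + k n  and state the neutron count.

Conserve mass number: 238 = 108 + 126 + k, so k = 238 − 234 = 4.
Check atomic number: 93 = 43 + 50 + 0 = 93. ✓

4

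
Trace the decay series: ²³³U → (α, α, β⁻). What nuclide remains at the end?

Start: (A, Z) = (233, 92).
After α: (229, 90).
After α: (225, 88).
After β⁻: (225, 89).
Z = 89 is actinium.

Ac-225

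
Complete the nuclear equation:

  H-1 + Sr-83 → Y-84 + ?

gamma ray

Conserve mass number: 1 + 83 = 84 + A, so A = 0.
Conserve atomic number: 1 + 38 = 39 + Z, so Z = 0.
A = 0 and Z = 0 is γ — a gamma ray.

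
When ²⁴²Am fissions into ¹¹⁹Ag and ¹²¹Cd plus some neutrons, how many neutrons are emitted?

2

Conserve mass number: 242 = 119 + 121 + k, so k = 242 − 240 = 2.
Check atomic number: 95 = 47 + 48 + 0 = 95. ✓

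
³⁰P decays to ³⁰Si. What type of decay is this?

beta-plus decay or electron capture

ΔA = 30 − 30 = 0; ΔZ = 14 − 15 = -1.
A is unchanged and Z drops by 1 — a proton has become a neutron (β⁺ emission or electron capture).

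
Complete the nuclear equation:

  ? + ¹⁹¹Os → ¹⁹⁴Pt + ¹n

alpha particle

Conserve mass number: A + 191 = 194 + 1, so A = 4.
Conserve atomic number: Z + 76 = 78 + 0, so Z = 2.
A = 4 and Z = 2 is ⁴He — an alpha particle.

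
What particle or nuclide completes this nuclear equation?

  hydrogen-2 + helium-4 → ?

Conserve mass number: 2 + 4 = A, so A = 6.
Conserve atomic number: 1 + 2 = Z, so Z = 3.
Z = 3 is lithium, so the species is lithium-6.

Li-6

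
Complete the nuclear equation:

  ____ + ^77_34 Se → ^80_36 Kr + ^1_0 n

Conserve mass number: A + 77 = 80 + 1, so A = 4.
Conserve atomic number: Z + 34 = 36 + 0, so Z = 2.
A = 4 and Z = 2 is ^4_2 He — an alpha particle.

alpha particle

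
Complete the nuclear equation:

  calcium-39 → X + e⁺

K-39

Conserve mass number: 39 = A + 0, so A = 39.
Conserve atomic number: 20 = Z + 1, so Z = 19.
Z = 19 is potassium, so the species is potassium-39.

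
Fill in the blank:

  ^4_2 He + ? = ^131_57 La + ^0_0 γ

Cs-127

Conserve mass number: 4 + A = 131 + 0, so A = 127.
Conserve atomic number: 2 + Z = 57 + 0, so Z = 55.
Z = 55 is caesium, so the species is ^127_55 Cs.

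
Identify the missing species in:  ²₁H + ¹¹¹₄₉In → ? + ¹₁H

Conserve mass number: 2 + 111 = A + 1, so A = 112.
Conserve atomic number: 1 + 49 = Z + 1, so Z = 49.
Z = 49 is indium, so the species is ¹¹²₄₉In.

In-112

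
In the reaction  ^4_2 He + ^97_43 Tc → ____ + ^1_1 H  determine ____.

Ru-100

Conserve mass number: 4 + 97 = A + 1, so A = 100.
Conserve atomic number: 2 + 43 = Z + 1, so Z = 44.
Z = 44 is ruthenium, so the species is ^100_44 Ru.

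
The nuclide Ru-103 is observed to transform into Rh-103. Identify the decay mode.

ΔA = 103 − 103 = 0; ΔZ = 45 − 44 = +1.
A is unchanged and Z rises by 1 — a neutron has become a proton (β⁻ decay).

beta-minus decay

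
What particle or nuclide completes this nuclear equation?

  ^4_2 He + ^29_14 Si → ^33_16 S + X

Conserve mass number: 4 + 29 = 33 + A, so A = 0.
Conserve atomic number: 2 + 14 = 16 + Z, so Z = 0.
A = 0 and Z = 0 is ^0_0 γ — a gamma ray.

gamma ray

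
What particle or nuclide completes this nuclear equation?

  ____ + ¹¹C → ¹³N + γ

Conserve mass number: A + 11 = 13 + 0, so A = 2.
Conserve atomic number: Z + 6 = 7 + 0, so Z = 1.
A = 2 and Z = 1 is ²H — a deuteron.

deuteron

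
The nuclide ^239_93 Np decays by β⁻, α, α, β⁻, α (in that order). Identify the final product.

Start: (A, Z) = (239, 93).
After β⁻: (239, 94).
After α: (235, 92).
After α: (231, 90).
After β⁻: (231, 91).
After α: (227, 89).
Z = 89 is actinium.

Ac-227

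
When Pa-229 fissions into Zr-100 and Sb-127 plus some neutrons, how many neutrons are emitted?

2

Conserve mass number: 229 = 100 + 127 + k, so k = 229 − 227 = 2.
Check atomic number: 91 = 40 + 51 + 0 = 91. ✓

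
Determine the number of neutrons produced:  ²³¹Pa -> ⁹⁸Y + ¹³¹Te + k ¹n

Conserve mass number: 231 = 98 + 131 + k, so k = 231 − 229 = 2.
Check atomic number: 91 = 39 + 52 + 0 = 91. ✓

2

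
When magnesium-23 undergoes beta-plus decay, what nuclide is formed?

Beta-plus decay: mass number changes by +0, atomic number by -1.
A: 23 = 23; Z: 12 − 1 = 11.
Z = 11 is sodium, so the daughter is sodium-23.

Na-23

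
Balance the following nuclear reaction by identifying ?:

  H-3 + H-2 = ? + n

He-4

Conserve mass number: 3 + 2 = A + 1, so A = 4.
Conserve atomic number: 1 + 1 = Z + 0, so Z = 2.
A = 4 and Z = 2 is He-4 — an alpha particle.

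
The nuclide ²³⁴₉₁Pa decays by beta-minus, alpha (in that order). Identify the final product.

Th-230

Start: (A, Z) = (234, 91).
After β⁻: (234, 92).
After α: (230, 90).
Z = 90 is thorium.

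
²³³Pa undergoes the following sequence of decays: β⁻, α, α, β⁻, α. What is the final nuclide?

Start: (A, Z) = (233, 91).
After β⁻: (233, 92).
After α: (229, 90).
After α: (225, 88).
After β⁻: (225, 89).
After α: (221, 87).
Z = 87 is francium.

Fr-221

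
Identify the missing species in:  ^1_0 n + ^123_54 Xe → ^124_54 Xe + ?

gamma ray

Conserve mass number: 1 + 123 = 124 + A, so A = 0.
Conserve atomic number: 0 + 54 = 54 + Z, so Z = 0.
A = 0 and Z = 0 is ^0_0 γ — a gamma ray.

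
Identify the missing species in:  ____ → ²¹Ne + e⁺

Conserve mass number: A = 21 + 0, so A = 21.
Conserve atomic number: Z = 10 + 1, so Z = 11.
Z = 11 is sodium, so the species is ²¹Na.

Na-21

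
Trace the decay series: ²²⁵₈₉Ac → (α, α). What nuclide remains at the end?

At-217

Start: (A, Z) = (225, 89).
After α: (221, 87).
After α: (217, 85).
Z = 85 is astatine.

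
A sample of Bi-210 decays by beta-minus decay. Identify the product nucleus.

Beta-minus decay: mass number changes by +0, atomic number by +1.
A: 210 = 210; Z: 83 + 1 = 84.
Z = 84 is polonium, so the daughter is Po-210.

Po-210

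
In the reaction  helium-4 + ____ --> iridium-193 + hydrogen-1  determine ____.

Conserve mass number: 4 + A = 193 + 1, so A = 190.
Conserve atomic number: 2 + Z = 77 + 1, so Z = 76.
Z = 76 is osmium, so the species is osmium-190.

Os-190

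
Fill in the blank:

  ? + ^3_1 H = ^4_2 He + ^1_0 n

Conserve mass number: A + 3 = 4 + 1, so A = 2.
Conserve atomic number: Z + 1 = 2 + 0, so Z = 1.
A = 2 and Z = 1 is ^2_1 H — a deuteron.

deuteron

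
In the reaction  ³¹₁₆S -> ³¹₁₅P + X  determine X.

Conserve mass number: 31 = 31 + A, so A = 0.
Conserve atomic number: 16 = 15 + Z, so Z = 1.
A = 0 and Z = 1 is ⁰₁e — a positron.

positron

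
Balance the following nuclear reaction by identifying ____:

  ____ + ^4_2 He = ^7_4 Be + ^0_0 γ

Conserve mass number: A + 4 = 7 + 0, so A = 3.
Conserve atomic number: Z + 2 = 4 + 0, so Z = 2.
Z = 2 is helium, so the species is ^3_2 He.

He-3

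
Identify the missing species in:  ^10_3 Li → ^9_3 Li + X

Conserve mass number: 10 = 9 + A, so A = 1.
Conserve atomic number: 3 = 3 + Z, so Z = 0.
A = 1 and Z = 0 is ^1_0 n — a neutron.

neutron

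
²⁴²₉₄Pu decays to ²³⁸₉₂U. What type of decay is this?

alpha decay

ΔA = 238 − 242 = -4; ΔZ = 92 − 94 = -2.
A drops by 4 and Z drops by 2 — the signature of alpha emission.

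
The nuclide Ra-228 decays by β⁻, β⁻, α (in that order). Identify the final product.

Ra-224

Start: (A, Z) = (228, 88).
After β⁻: (228, 89).
After β⁻: (228, 90).
After α: (224, 88).
Z = 88 is radium.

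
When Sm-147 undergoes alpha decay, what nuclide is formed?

Alpha decay: mass number changes by -4, atomic number by -2.
A: 147 − 4 = 143; Z: 62 − 2 = 60.
Z = 60 is neodymium, so the daughter is Nd-143.

Nd-143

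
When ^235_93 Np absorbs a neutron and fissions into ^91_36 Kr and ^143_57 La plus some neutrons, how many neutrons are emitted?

2

Conserve mass number: 236 = 91 + 143 + k, so k = 236 − 234 = 2.
Check atomic number: 93 = 36 + 57 + 0 = 93. ✓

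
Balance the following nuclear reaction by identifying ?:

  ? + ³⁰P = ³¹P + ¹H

Conserve mass number: A + 30 = 31 + 1, so A = 2.
Conserve atomic number: Z + 15 = 15 + 1, so Z = 1.
A = 2 and Z = 1 is ²H — a deuteron.

deuteron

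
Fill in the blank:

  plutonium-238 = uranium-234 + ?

Conserve mass number: 238 = 234 + A, so A = 4.
Conserve atomic number: 94 = 92 + Z, so Z = 2.
A = 4 and Z = 2 is helium-4 — an alpha particle.

alpha particle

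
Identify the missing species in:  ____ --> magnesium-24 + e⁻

Conserve mass number: A = 24 + 0, so A = 24.
Conserve atomic number: Z = 12 − 1, so Z = 11.
Z = 11 is sodium, so the species is sodium-24.

Na-24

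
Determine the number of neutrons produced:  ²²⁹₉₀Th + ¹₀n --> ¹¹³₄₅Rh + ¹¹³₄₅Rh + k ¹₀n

Conserve mass number: 230 = 113 + 113 + k, so k = 230 − 226 = 4.
Check atomic number: 90 = 45 + 45 + 0 = 90. ✓

4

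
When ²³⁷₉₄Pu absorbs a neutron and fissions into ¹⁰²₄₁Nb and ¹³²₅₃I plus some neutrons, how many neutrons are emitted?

Conserve mass number: 238 = 102 + 132 + k, so k = 238 − 234 = 4.
Check atomic number: 94 = 41 + 53 + 0 = 94. ✓

4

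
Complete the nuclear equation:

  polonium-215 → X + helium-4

Conserve mass number: 215 = A + 4, so A = 211.
Conserve atomic number: 84 = Z + 2, so Z = 82.
Z = 82 is lead, so the species is lead-211.

Pb-211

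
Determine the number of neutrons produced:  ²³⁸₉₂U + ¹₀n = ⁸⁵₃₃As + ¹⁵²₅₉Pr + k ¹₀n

2

Conserve mass number: 239 = 85 + 152 + k, so k = 239 − 237 = 2.
Check atomic number: 92 = 33 + 59 + 0 = 92. ✓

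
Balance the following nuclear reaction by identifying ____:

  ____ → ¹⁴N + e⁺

O-14

Conserve mass number: A = 14 + 0, so A = 14.
Conserve atomic number: Z = 7 + 1, so Z = 8.
Z = 8 is oxygen, so the species is ¹⁴O.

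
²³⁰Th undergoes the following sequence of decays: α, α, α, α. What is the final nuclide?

Start: (A, Z) = (230, 90).
After α: (226, 88).
After α: (222, 86).
After α: (218, 84).
After α: (214, 82).
Z = 82 is lead.

Pb-214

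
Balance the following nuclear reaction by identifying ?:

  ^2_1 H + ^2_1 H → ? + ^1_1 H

H-3

Conserve mass number: 2 + 2 = A + 1, so A = 3.
Conserve atomic number: 1 + 1 = Z + 1, so Z = 1.
A = 3 and Z = 1 is ^3_1 H — a triton.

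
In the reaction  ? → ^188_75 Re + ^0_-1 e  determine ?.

Conserve mass number: A = 188 + 0, so A = 188.
Conserve atomic number: Z = 75 − 1, so Z = 74.
Z = 74 is tungsten, so the species is ^188_74 W.

W-188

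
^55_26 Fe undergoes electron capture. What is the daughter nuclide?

Mn-55

Electron capture: mass number changes by +0, atomic number by -1.
A: 55 = 55; Z: 26 − 1 = 25.
Z = 25 is manganese, so the daughter is ^55_25 Mn.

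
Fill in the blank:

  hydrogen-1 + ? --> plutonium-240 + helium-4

Am-243

Conserve mass number: 1 + A = 240 + 4, so A = 243.
Conserve atomic number: 1 + Z = 94 + 2, so Z = 95.
Z = 95 is americium, so the species is americium-243.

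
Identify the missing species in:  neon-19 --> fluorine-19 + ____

positron

Conserve mass number: 19 = 19 + A, so A = 0.
Conserve atomic number: 10 = 9 + Z, so Z = 1.
A = 0 and Z = 1 is e⁺ — a positron.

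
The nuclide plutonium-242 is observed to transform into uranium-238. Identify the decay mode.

alpha decay

ΔA = 238 − 242 = -4; ΔZ = 92 − 94 = -2.
A drops by 4 and Z drops by 2 — the signature of alpha emission.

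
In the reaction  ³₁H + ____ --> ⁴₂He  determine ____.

Conserve mass number: 3 + A = 4, so A = 1.
Conserve atomic number: 1 + Z = 2, so Z = 1.
A = 1 and Z = 1 is ¹₁H — a proton.

proton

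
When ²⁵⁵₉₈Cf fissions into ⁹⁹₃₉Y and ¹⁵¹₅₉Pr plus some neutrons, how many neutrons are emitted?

5

Conserve mass number: 255 = 99 + 151 + k, so k = 255 − 250 = 5.
Check atomic number: 98 = 39 + 59 + 0 = 98. ✓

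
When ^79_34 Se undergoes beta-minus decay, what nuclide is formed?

Br-79

Beta-minus decay: mass number changes by +0, atomic number by +1.
A: 79 = 79; Z: 34 + 1 = 35.
Z = 35 is bromine, so the daughter is ^79_35 Br.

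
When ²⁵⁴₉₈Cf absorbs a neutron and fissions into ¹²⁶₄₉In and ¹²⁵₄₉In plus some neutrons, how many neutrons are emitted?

4

Conserve mass number: 255 = 126 + 125 + k, so k = 255 − 251 = 4.
Check atomic number: 98 = 49 + 49 + 0 = 98. ✓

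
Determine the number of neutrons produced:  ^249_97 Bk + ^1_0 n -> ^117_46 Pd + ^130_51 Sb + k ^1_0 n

Conserve mass number: 250 = 117 + 130 + k, so k = 250 − 247 = 3.
Check atomic number: 97 = 46 + 51 + 0 = 97. ✓

3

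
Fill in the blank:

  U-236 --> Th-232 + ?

alpha particle

Conserve mass number: 236 = 232 + A, so A = 4.
Conserve atomic number: 92 = 90 + Z, so Z = 2.
A = 4 and Z = 2 is He-4 — an alpha particle.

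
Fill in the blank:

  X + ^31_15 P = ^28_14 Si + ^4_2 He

Conserve mass number: A + 31 = 28 + 4, so A = 1.
Conserve atomic number: Z + 15 = 14 + 2, so Z = 1.
A = 1 and Z = 1 is ^1_1 H — a proton.

proton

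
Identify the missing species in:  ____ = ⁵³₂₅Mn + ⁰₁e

Fe-53

Conserve mass number: A = 53 + 0, so A = 53.
Conserve atomic number: Z = 25 + 1, so Z = 26.
Z = 26 is iron, so the species is ⁵³₂₆Fe.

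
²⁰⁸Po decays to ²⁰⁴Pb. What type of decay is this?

ΔA = 204 − 208 = -4; ΔZ = 82 − 84 = -2.
A drops by 4 and Z drops by 2 — the signature of alpha emission.

alpha decay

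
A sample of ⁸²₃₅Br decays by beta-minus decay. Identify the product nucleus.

Beta-minus decay: mass number changes by +0, atomic number by +1.
A: 82 = 82; Z: 35 + 1 = 36.
Z = 36 is krypton, so the daughter is ⁸²₃₆Kr.

Kr-82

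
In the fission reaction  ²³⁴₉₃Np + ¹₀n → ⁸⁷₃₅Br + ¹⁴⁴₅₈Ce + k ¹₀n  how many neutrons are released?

4

Conserve mass number: 235 = 87 + 144 + k, so k = 235 − 231 = 4.
Check atomic number: 93 = 35 + 58 + 0 = 93. ✓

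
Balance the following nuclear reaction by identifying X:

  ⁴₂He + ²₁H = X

Li-6

Conserve mass number: 4 + 2 = A, so A = 6.
Conserve atomic number: 2 + 1 = Z, so Z = 3.
Z = 3 is lithium, so the species is ⁶₃Li.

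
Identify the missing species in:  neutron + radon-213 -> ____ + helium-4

Po-210

Conserve mass number: 1 + 213 = A + 4, so A = 210.
Conserve atomic number: 0 + 86 = Z + 2, so Z = 84.
Z = 84 is polonium, so the species is polonium-210.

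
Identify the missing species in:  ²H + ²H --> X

Conserve mass number: 2 + 2 = A, so A = 4.
Conserve atomic number: 1 + 1 = Z, so Z = 2.
A = 4 and Z = 2 is ⁴He — an alpha particle.

He-4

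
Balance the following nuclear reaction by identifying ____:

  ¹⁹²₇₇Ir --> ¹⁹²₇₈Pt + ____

Conserve mass number: 192 = 192 + A, so A = 0.
Conserve atomic number: 77 = 78 + Z, so Z = -1.
A = 0 and Z = -1 is ⁰₋₁e — a beta-minus particle.

beta-minus particle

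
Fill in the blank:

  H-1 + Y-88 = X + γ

Zr-89

Conserve mass number: 1 + 88 = A + 0, so A = 89.
Conserve atomic number: 1 + 39 = Z + 0, so Z = 40.
Z = 40 is zirconium, so the species is Zr-89.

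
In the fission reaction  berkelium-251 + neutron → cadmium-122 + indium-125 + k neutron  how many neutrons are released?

5

Conserve mass number: 252 = 122 + 125 + k, so k = 252 − 247 = 5.
Check atomic number: 97 = 48 + 49 + 0 = 97. ✓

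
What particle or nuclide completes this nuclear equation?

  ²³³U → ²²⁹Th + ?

alpha particle

Conserve mass number: 233 = 229 + A, so A = 4.
Conserve atomic number: 92 = 90 + Z, so Z = 2.
A = 4 and Z = 2 is ⁴He — an alpha particle.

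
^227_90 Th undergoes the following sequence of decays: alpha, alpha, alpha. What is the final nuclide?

Start: (A, Z) = (227, 90).
After α: (223, 88).
After α: (219, 86).
After α: (215, 84).
Z = 84 is polonium.

Po-215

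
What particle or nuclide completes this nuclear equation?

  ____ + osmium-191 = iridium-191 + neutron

Conserve mass number: A + 191 = 191 + 1, so A = 1.
Conserve atomic number: Z + 76 = 77 + 0, so Z = 1.
A = 1 and Z = 1 is hydrogen-1 — a proton.

proton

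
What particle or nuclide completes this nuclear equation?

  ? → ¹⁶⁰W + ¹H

Re-161

Conserve mass number: A = 160 + 1, so A = 161.
Conserve atomic number: Z = 74 + 1, so Z = 75.
Z = 75 is rhenium, so the species is ¹⁶¹Re.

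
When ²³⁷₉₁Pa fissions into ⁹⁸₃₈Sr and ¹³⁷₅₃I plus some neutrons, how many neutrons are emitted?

Conserve mass number: 237 = 98 + 137 + k, so k = 237 − 235 = 2.
Check atomic number: 91 = 38 + 53 + 0 = 91. ✓

2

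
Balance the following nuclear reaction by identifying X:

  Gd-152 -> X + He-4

Conserve mass number: 152 = A + 4, so A = 148.
Conserve atomic number: 64 = Z + 2, so Z = 62.
Z = 62 is samarium, so the species is Sm-148.

Sm-148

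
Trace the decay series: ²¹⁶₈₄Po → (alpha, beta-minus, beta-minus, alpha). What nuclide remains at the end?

Pb-208

Start: (A, Z) = (216, 84).
After α: (212, 82).
After β⁻: (212, 83).
After β⁻: (212, 84).
After α: (208, 82).
Z = 82 is lead.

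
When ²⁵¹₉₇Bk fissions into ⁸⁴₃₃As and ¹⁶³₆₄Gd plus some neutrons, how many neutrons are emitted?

Conserve mass number: 251 = 84 + 163 + k, so k = 251 − 247 = 4.
Check atomic number: 97 = 33 + 64 + 0 = 97. ✓

4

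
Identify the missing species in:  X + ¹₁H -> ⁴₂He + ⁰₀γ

Conserve mass number: A + 1 = 4 + 0, so A = 3.
Conserve atomic number: Z + 1 = 2 + 0, so Z = 1.
A = 3 and Z = 1 is ³₁H — a triton.

triton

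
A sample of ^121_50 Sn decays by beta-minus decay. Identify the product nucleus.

Sb-121

Beta-minus decay: mass number changes by +0, atomic number by +1.
A: 121 = 121; Z: 50 + 1 = 51.
Z = 51 is antimony, so the daughter is ^121_51 Sb.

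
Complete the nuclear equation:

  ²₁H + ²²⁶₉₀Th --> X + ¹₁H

Conserve mass number: 2 + 226 = A + 1, so A = 227.
Conserve atomic number: 1 + 90 = Z + 1, so Z = 90.
Z = 90 is thorium, so the species is ²²⁷₉₀Th.

Th-227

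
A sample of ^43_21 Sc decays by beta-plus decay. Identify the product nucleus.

Ca-43

Beta-plus decay: mass number changes by +0, atomic number by -1.
A: 43 = 43; Z: 21 − 1 = 20.
Z = 20 is calcium, so the daughter is ^43_20 Ca.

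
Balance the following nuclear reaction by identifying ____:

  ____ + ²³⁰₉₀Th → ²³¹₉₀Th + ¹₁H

deuteron

Conserve mass number: A + 230 = 231 + 1, so A = 2.
Conserve atomic number: Z + 90 = 90 + 1, so Z = 1.
A = 2 and Z = 1 is ²₁H — a deuteron.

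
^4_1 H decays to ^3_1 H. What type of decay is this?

neutron emission

ΔA = 3 − 4 = -1; ΔZ = 1 − 1 = +0.
A drops by 1 with Z unchanged — a neutron was emitted.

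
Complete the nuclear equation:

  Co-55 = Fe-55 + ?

positron

Conserve mass number: 55 = 55 + A, so A = 0.
Conserve atomic number: 27 = 26 + Z, so Z = 1.
A = 0 and Z = 1 is e⁺ — a positron.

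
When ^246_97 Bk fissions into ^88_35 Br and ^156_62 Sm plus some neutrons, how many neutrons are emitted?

Conserve mass number: 246 = 88 + 156 + k, so k = 246 − 244 = 2.
Check atomic number: 97 = 35 + 62 + 0 = 97. ✓

2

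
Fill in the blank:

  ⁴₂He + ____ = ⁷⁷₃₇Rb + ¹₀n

Br-74

Conserve mass number: 4 + A = 77 + 1, so A = 74.
Conserve atomic number: 2 + Z = 37 + 0, so Z = 35.
Z = 35 is bromine, so the species is ⁷⁴₃₅Br.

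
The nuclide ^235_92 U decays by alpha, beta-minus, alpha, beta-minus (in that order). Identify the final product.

Start: (A, Z) = (235, 92).
After α: (231, 90).
After β⁻: (231, 91).
After α: (227, 89).
After β⁻: (227, 90).
Z = 90 is thorium.

Th-227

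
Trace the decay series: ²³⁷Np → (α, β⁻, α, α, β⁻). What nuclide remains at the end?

Start: (A, Z) = (237, 93).
After α: (233, 91).
After β⁻: (233, 92).
After α: (229, 90).
After α: (225, 88).
After β⁻: (225, 89).
Z = 89 is actinium.

Ac-225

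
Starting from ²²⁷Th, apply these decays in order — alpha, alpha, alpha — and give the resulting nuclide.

Po-215

Start: (A, Z) = (227, 90).
After α: (223, 88).
After α: (219, 86).
After α: (215, 84).
Z = 84 is polonium.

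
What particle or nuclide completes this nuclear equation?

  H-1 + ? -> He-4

triton

Conserve mass number: 1 + A = 4, so A = 3.
Conserve atomic number: 1 + Z = 2, so Z = 1.
A = 3 and Z = 1 is H-3 — a triton.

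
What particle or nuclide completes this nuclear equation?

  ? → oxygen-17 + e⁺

Conserve mass number: A = 17 + 0, so A = 17.
Conserve atomic number: Z = 8 + 1, so Z = 9.
Z = 9 is fluorine, so the species is fluorine-17.

F-17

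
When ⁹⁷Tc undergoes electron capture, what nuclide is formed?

Electron capture: mass number changes by +0, atomic number by -1.
A: 97 = 97; Z: 43 − 1 = 42.
Z = 42 is molybdenum, so the daughter is ⁹⁷Mo.

Mo-97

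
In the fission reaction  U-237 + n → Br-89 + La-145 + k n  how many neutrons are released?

4

Conserve mass number: 238 = 89 + 145 + k, so k = 238 − 234 = 4.
Check atomic number: 92 = 35 + 57 + 0 = 92. ✓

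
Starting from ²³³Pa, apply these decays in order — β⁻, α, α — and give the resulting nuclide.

Ra-225

Start: (A, Z) = (233, 91).
After β⁻: (233, 92).
After α: (229, 90).
After α: (225, 88).
Z = 88 is radium.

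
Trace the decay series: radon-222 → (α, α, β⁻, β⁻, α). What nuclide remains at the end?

Pb-210

Start: (A, Z) = (222, 86).
After α: (218, 84).
After α: (214, 82).
After β⁻: (214, 83).
After β⁻: (214, 84).
After α: (210, 82).
Z = 82 is lead.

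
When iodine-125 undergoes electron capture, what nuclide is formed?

Te-125

Electron capture: mass number changes by +0, atomic number by -1.
A: 125 = 125; Z: 53 − 1 = 52.
Z = 52 is tellurium, so the daughter is tellurium-125.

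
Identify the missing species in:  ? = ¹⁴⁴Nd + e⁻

Conserve mass number: A = 144 + 0, so A = 144.
Conserve atomic number: Z = 60 − 1, so Z = 59.
Z = 59 is praseodymium, so the species is ¹⁴⁴Pr.

Pr-144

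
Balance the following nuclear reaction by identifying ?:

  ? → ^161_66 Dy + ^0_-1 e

Conserve mass number: A = 161 + 0, so A = 161.
Conserve atomic number: Z = 66 − 1, so Z = 65.
Z = 65 is terbium, so the species is ^161_65 Tb.

Tb-161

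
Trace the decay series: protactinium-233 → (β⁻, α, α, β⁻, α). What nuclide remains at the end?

Start: (A, Z) = (233, 91).
After β⁻: (233, 92).
After α: (229, 90).
After α: (225, 88).
After β⁻: (225, 89).
After α: (221, 87).
Z = 87 is francium.

Fr-221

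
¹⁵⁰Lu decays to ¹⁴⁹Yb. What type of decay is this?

proton emission

ΔA = 149 − 150 = -1; ΔZ = 70 − 71 = -1.
A drops by 1 and Z drops by 1 — a proton was emitted.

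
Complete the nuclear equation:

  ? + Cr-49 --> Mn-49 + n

proton

Conserve mass number: A + 49 = 49 + 1, so A = 1.
Conserve atomic number: Z + 24 = 25 + 0, so Z = 1.
A = 1 and Z = 1 is H-1 — a proton.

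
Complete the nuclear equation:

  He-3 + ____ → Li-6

Conserve mass number: 3 + A = 6, so A = 3.
Conserve atomic number: 2 + Z = 3, so Z = 1.
A = 3 and Z = 1 is H-3 — a triton.

triton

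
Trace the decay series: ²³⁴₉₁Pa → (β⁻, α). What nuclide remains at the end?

Start: (A, Z) = (234, 91).
After β⁻: (234, 92).
After α: (230, 90).
Z = 90 is thorium.

Th-230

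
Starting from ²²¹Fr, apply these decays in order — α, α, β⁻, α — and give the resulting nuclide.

Start: (A, Z) = (221, 87).
After α: (217, 85).
After α: (213, 83).
After β⁻: (213, 84).
After α: (209, 82).
Z = 82 is lead.

Pb-209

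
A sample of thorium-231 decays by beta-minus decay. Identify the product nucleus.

Pa-231

Beta-minus decay: mass number changes by +0, atomic number by +1.
A: 231 = 231; Z: 90 + 1 = 91.
Z = 91 is protactinium, so the daughter is protactinium-231.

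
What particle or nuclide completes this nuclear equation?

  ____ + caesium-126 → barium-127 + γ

proton

Conserve mass number: A + 126 = 127 + 0, so A = 1.
Conserve atomic number: Z + 55 = 56 + 0, so Z = 1.
A = 1 and Z = 1 is hydrogen-1 — a proton.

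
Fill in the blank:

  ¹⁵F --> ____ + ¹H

O-14

Conserve mass number: 15 = A + 1, so A = 14.
Conserve atomic number: 9 = Z + 1, so Z = 8.
Z = 8 is oxygen, so the species is ¹⁴O.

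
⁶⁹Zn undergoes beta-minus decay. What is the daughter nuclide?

Ga-69

Beta-minus decay: mass number changes by +0, atomic number by +1.
A: 69 = 69; Z: 30 + 1 = 31.
Z = 31 is gallium, so the daughter is ⁶⁹Ga.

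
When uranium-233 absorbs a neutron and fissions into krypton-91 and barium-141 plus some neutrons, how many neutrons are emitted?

Conserve mass number: 234 = 91 + 141 + k, so k = 234 − 232 = 2.
Check atomic number: 92 = 36 + 56 + 0 = 92. ✓

2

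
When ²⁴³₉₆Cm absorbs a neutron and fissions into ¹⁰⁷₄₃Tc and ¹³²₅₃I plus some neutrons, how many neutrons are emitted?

Conserve mass number: 244 = 107 + 132 + k, so k = 244 − 239 = 5.
Check atomic number: 96 = 43 + 53 + 0 = 96. ✓

5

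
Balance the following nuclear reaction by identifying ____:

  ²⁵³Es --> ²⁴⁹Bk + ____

alpha particle

Conserve mass number: 253 = 249 + A, so A = 4.
Conserve atomic number: 99 = 97 + Z, so Z = 2.
A = 4 and Z = 2 is ⁴He — an alpha particle.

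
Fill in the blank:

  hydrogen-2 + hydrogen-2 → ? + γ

Conserve mass number: 2 + 2 = A + 0, so A = 4.
Conserve atomic number: 1 + 1 = Z + 0, so Z = 2.
A = 4 and Z = 2 is helium-4 — an alpha particle.

He-4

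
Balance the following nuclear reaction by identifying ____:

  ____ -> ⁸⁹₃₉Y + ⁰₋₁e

Conserve mass number: A = 89 + 0, so A = 89.
Conserve atomic number: Z = 39 − 1, so Z = 38.
Z = 38 is strontium, so the species is ⁸⁹₃₈Sr.

Sr-89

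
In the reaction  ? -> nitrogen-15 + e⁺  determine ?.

O-15

Conserve mass number: A = 15 + 0, so A = 15.
Conserve atomic number: Z = 7 + 1, so Z = 8.
Z = 8 is oxygen, so the species is oxygen-15.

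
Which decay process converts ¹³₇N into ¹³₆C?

ΔA = 13 − 13 = 0; ΔZ = 6 − 7 = -1.
A is unchanged and Z drops by 1 — a proton has become a neutron (β⁺ emission or electron capture).

beta-plus decay or electron capture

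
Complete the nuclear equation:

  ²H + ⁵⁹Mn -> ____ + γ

Fe-61

Conserve mass number: 2 + 59 = A + 0, so A = 61.
Conserve atomic number: 1 + 25 = Z + 0, so Z = 26.
Z = 26 is iron, so the species is ⁶¹Fe.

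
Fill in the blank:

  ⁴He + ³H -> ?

Li-7

Conserve mass number: 4 + 3 = A, so A = 7.
Conserve atomic number: 2 + 1 = Z, so Z = 3.
Z = 3 is lithium, so the species is ⁷Li.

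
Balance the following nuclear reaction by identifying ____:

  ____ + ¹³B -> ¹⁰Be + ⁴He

Conserve mass number: A + 13 = 10 + 4, so A = 1.
Conserve atomic number: Z + 5 = 4 + 2, so Z = 1.
A = 1 and Z = 1 is ¹H — a proton.

proton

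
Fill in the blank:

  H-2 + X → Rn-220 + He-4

Fr-222

Conserve mass number: 2 + A = 220 + 4, so A = 222.
Conserve atomic number: 1 + Z = 86 + 2, so Z = 87.
Z = 87 is francium, so the species is Fr-222.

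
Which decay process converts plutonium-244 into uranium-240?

ΔA = 240 − 244 = -4; ΔZ = 92 − 94 = -2.
A drops by 4 and Z drops by 2 — the signature of alpha emission.

alpha decay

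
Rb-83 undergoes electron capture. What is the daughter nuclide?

Electron capture: mass number changes by +0, atomic number by -1.
A: 83 = 83; Z: 37 − 1 = 36.
Z = 36 is krypton, so the daughter is Kr-83.

Kr-83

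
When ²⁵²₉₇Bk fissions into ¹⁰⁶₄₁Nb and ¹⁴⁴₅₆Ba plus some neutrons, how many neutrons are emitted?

2

Conserve mass number: 252 = 106 + 144 + k, so k = 252 − 250 = 2.
Check atomic number: 97 = 41 + 56 + 0 = 97. ✓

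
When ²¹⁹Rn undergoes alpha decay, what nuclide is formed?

Alpha decay: mass number changes by -4, atomic number by -2.
A: 219 − 4 = 215; Z: 86 − 2 = 84.
Z = 84 is polonium, so the daughter is ²¹⁵Po.

Po-215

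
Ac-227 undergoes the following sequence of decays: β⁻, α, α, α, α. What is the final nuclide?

Start: (A, Z) = (227, 89).
After β⁻: (227, 90).
After α: (223, 88).
After α: (219, 86).
After α: (215, 84).
After α: (211, 82).
Z = 82 is lead.

Pb-211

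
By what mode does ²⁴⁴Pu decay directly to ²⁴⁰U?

alpha decay

ΔA = 240 − 244 = -4; ΔZ = 92 − 94 = -2.
A drops by 4 and Z drops by 2 — the signature of alpha emission.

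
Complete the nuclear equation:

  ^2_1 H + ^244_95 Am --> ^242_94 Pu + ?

Conserve mass number: 2 + 244 = 242 + A, so A = 4.
Conserve atomic number: 1 + 95 = 94 + Z, so Z = 2.
A = 4 and Z = 2 is ^4_2 He — an alpha particle.

alpha particle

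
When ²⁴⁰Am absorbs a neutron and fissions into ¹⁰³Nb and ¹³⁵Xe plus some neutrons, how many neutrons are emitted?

Conserve mass number: 241 = 103 + 135 + k, so k = 241 − 238 = 3.
Check atomic number: 95 = 41 + 54 + 0 = 95. ✓

3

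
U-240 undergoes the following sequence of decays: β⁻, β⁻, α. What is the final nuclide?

U-236

Start: (A, Z) = (240, 92).
After β⁻: (240, 93).
After β⁻: (240, 94).
After α: (236, 92).
Z = 92 is uranium.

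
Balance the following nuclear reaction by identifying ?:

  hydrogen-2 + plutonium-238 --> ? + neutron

Am-239

Conserve mass number: 2 + 238 = A + 1, so A = 239.
Conserve atomic number: 1 + 94 = Z + 0, so Z = 95.
Z = 95 is americium, so the species is americium-239.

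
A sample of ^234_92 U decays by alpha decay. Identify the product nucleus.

Alpha decay: mass number changes by -4, atomic number by -2.
A: 234 − 4 = 230; Z: 92 − 2 = 90.
Z = 90 is thorium, so the daughter is ^230_90 Th.

Th-230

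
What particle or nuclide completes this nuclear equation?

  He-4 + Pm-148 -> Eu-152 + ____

Conserve mass number: 4 + 148 = 152 + A, so A = 0.
Conserve atomic number: 2 + 61 = 63 + Z, so Z = 0.
A = 0 and Z = 0 is γ — a gamma ray.

gamma ray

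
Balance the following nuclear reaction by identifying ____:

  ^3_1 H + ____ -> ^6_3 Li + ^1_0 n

Conserve mass number: 3 + A = 6 + 1, so A = 4.
Conserve atomic number: 1 + Z = 3 + 0, so Z = 2.
A = 4 and Z = 2 is ^4_2 He — an alpha particle.

alpha particle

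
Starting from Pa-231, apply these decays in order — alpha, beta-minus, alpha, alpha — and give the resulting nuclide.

Rn-219

Start: (A, Z) = (231, 91).
After α: (227, 89).
After β⁻: (227, 90).
After α: (223, 88).
After α: (219, 86).
Z = 86 is radon.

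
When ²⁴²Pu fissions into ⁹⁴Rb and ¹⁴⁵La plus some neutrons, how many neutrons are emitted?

3

Conserve mass number: 242 = 94 + 145 + k, so k = 242 − 239 = 3.
Check atomic number: 94 = 37 + 57 + 0 = 94. ✓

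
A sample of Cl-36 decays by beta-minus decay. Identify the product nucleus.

Beta-minus decay: mass number changes by +0, atomic number by +1.
A: 36 = 36; Z: 17 + 1 = 18.
Z = 18 is argon, so the daughter is Ar-36.

Ar-36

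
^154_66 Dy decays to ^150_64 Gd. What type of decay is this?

ΔA = 150 − 154 = -4; ΔZ = 64 − 66 = -2.
A drops by 4 and Z drops by 2 — the signature of alpha emission.

alpha decay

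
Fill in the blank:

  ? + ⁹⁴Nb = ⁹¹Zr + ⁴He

proton

Conserve mass number: A + 94 = 91 + 4, so A = 1.
Conserve atomic number: Z + 41 = 40 + 2, so Z = 1.
A = 1 and Z = 1 is ¹H — a proton.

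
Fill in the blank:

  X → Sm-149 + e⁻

Pm-149

Conserve mass number: A = 149 + 0, so A = 149.
Conserve atomic number: Z = 62 − 1, so Z = 61.
Z = 61 is promethium, so the species is Pm-149.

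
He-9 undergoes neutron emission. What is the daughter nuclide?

He-8

Neutron emission: mass number changes by -1, atomic number by +0.
A: 9 − 1 = 8; Z: 2 = 2.
Z = 2 is helium, so the daughter is He-8.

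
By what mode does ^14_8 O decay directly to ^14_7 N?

beta-plus decay or electron capture

ΔA = 14 − 14 = 0; ΔZ = 7 − 8 = -1.
A is unchanged and Z drops by 1 — a proton has become a neutron (β⁺ emission or electron capture).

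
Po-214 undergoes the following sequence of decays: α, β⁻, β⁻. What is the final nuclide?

Po-210

Start: (A, Z) = (214, 84).
After α: (210, 82).
After β⁻: (210, 83).
After β⁻: (210, 84).
Z = 84 is polonium.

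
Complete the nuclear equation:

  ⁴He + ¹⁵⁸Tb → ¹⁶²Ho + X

Conserve mass number: 4 + 158 = 162 + A, so A = 0.
Conserve atomic number: 2 + 65 = 67 + Z, so Z = 0.
A = 0 and Z = 0 is γ — a gamma ray.

gamma ray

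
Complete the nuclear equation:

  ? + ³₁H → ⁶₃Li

Conserve mass number: A + 3 = 6, so A = 3.
Conserve atomic number: Z + 1 = 3, so Z = 2.
Z = 2 is helium, so the species is ³₂He.

He-3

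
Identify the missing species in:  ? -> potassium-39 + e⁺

Conserve mass number: A = 39 + 0, so A = 39.
Conserve atomic number: Z = 19 + 1, so Z = 20.
Z = 20 is calcium, so the species is calcium-39.

Ca-39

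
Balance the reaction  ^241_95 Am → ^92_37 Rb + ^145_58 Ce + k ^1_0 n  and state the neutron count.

Conserve mass number: 241 = 92 + 145 + k, so k = 241 − 237 = 4.
Check atomic number: 95 = 37 + 58 + 0 = 95. ✓

4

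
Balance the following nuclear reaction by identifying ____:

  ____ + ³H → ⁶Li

Conserve mass number: A + 3 = 6, so A = 3.
Conserve atomic number: Z + 1 = 3, so Z = 2.
Z = 2 is helium, so the species is ³He.

He-3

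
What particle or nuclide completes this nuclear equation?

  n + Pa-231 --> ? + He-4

Conserve mass number: 1 + 231 = A + 4, so A = 228.
Conserve atomic number: 0 + 91 = Z + 2, so Z = 89.
Z = 89 is actinium, so the species is Ac-228.

Ac-228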